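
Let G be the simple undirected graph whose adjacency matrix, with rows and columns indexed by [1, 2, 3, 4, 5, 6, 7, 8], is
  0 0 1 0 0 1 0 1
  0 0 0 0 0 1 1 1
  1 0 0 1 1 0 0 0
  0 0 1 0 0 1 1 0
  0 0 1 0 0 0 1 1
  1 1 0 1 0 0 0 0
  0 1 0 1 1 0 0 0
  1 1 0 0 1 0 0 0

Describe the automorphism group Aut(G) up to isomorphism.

G is 3-regular and bipartite on 2^3 = 8 vertices with girth 4; it is the hypercube graph Q_3. Aut(Q_3) consists of the signed permutations of the 3 coordinate axes: 3! permutations times 2^3 sign flips, so |Aut| = 2^3·3! = 48.

the hyperoctahedral group B_3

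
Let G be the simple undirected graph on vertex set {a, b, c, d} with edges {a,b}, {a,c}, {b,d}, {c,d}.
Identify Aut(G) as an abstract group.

D_4

G is 2-regular and connected on 4 vertices, i.e. the cycle C_4. C_4 has 4 rotations and 4 reflections, so Aut(C_4) ≅ D_4 of order 8.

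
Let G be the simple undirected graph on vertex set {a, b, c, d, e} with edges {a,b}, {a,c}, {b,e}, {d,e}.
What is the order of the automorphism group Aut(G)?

The degree sequence is [2, 2, 1, 1, 2]; the two degree-1 vertices c and d are the ends of a path, so G = P_5. A path has exactly one nontrivial symmetry — reversal — giving Aut(G) of order 2.

2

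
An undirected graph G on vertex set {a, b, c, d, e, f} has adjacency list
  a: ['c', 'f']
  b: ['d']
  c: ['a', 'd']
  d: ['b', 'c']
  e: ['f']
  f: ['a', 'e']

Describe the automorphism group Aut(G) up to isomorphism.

C_2

The degree sequence is [2, 1, 2, 2, 1, 2]; the two degree-1 vertices b and e are the ends of a path, so G = P_6. The only nontrivial automorphism of a path is the end-to-end reflection, so Aut(G) ≅ Z_2.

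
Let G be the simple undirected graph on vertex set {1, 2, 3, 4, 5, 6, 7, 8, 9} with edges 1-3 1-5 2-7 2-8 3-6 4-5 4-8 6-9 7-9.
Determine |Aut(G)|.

G is 2-regular and connected on 9 vertices, i.e. the cycle C_9. The automorphisms of the 9-cycle are exactly the symmetries of a regular 9-gon: the dihedral group D_9, |D_9| = 18.

18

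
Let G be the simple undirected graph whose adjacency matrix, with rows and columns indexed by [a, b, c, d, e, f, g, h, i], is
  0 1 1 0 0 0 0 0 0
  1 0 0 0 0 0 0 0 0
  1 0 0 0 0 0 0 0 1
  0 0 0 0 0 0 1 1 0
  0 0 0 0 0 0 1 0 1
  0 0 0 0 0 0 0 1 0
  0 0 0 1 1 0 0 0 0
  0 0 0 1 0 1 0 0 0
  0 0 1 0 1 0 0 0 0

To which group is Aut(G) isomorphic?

Z_2

The degree sequence is [2, 1, 2, 2, 2, 1, 2, 2, 2]; the two degree-1 vertices b and f are the ends of a path, so G = P_9. The only nontrivial automorphism of a path is the end-to-end reflection, so Aut(G) ≅ Z_2.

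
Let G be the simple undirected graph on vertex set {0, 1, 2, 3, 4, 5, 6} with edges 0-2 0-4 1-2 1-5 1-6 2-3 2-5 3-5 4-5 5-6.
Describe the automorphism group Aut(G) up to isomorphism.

1

Degrees alone do not determine every vertex (e.g. 0 and 3 both have degree 2), but their neighbour-degree multisets differ: N(0) has degrees [2, 4] while N(3) has degrees [4, 5]. Repeating this refinement separates all vertices, so the only automorphism is the identity.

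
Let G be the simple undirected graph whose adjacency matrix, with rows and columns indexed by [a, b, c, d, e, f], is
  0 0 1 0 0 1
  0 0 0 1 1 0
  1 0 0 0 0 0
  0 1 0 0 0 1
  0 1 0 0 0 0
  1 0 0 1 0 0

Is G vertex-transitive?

No

Automorphisms preserve degree, but G has vertices of degree 1 and vertices of degree 2; no automorphism maps one to the other, so G is not vertex-transitive.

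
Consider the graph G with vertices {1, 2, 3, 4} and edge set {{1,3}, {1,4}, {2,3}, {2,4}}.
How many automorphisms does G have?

G is 2-regular and bipartite with parts {3, 4} and {1, 2} (each part is independent and every cross-pair is an edge), so G = K_{2,2}. Each part can be permuted independently (S_2 × S_2) and the two equal-size parts can also be swapped, giving (S_2 × S_2) ⋊ Z_2 of order 2·(2!)² = 8.

8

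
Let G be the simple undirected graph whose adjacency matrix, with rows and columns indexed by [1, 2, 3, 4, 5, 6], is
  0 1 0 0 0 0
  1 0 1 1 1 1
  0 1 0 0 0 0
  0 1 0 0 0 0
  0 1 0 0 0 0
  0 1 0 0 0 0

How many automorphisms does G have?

120

Vertex 2 has degree 5 and every other vertex has degree 1, so G is the star K_{1,5} with centre 2. Any automorphism fixes the centre and permutes the 5 leaves freely, so Aut(G) ≅ S_5 of order 5! = 120.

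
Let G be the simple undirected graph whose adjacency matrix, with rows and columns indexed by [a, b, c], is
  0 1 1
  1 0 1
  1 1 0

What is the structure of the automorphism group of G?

S_3

All 3 vertices are pairwise adjacent: G = K_3. Any permutation of the 3 vertices preserves K_3, so Aut(K_3) = S_3 of order 3! = 6.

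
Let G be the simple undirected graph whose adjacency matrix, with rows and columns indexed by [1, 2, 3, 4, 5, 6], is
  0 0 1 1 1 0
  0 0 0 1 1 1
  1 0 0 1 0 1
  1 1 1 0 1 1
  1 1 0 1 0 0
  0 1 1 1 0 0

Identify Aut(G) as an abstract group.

the dihedral group of order 10

Vertex 4 is the unique vertex of degree 5; the remaining 5 vertices each have degree 3 and induce a cycle, so G is the wheel on 6 vertices with hub 4. Every automorphism fixes the hub and acts on the rim 5-cycle, so Aut(G) ≅ Aut(C_5) = D_5 of order 10.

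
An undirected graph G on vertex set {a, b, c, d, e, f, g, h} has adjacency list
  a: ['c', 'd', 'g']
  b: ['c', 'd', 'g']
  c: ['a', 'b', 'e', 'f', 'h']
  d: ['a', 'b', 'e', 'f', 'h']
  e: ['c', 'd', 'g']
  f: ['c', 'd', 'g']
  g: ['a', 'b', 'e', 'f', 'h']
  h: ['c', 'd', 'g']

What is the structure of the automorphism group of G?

The vertices split by degree into {c, d, g} (degree 5) and {a, b, e, f, h} (degree 3); every edge runs between the two parts, so G is the complete bipartite graph K_{3,5}. Automorphisms preserve the bipartition setwise (since the parts differ in size) and act as S_5 × S_3 within it; |Aut| = 720.

S_5 × S_3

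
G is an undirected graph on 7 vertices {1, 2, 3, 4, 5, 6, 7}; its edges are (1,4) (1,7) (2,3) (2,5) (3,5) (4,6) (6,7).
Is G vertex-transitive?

No

G has two connected components, {1, 4, 6, 7} and {2, 3, 5}; each is 2-regular, so G = C_4 ⊔ C_3. The orbit of 1 under Aut(G) is {1, 4, 6, 7}, which does not contain 2, so G is not vertex-transitive.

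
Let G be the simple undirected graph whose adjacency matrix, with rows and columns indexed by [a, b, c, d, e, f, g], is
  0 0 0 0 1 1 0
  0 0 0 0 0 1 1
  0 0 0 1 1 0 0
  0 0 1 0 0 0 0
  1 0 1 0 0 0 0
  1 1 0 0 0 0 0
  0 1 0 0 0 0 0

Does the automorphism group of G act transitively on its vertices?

No

Automorphisms preserve degree, but G has vertices of degree 1 and vertices of degree 2; no automorphism maps one to the other, so G is not vertex-transitive.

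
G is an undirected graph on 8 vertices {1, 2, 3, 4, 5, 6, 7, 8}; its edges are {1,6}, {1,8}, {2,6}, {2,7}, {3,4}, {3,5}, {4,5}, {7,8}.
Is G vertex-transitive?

No

G has two connected components, {1, 2, 6, 7, 8} and {3, 4, 5}; each is 2-regular, so G = C_5 ⊔ C_3. The orbit of 1 under Aut(G) is {1, 2, 6, 7, 8}, which does not contain 3, so G is not vertex-transitive.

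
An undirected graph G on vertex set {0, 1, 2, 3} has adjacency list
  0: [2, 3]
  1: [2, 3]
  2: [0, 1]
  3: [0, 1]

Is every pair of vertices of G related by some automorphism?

Yes

Every vertex has degree 2 and the graph is connected, so G is the 4-cycle C_4. C_4 has 4 rotations and 4 reflections, so Aut(C_4) ≅ D_4 of order 8. This group acts transitively on the 4 vertices.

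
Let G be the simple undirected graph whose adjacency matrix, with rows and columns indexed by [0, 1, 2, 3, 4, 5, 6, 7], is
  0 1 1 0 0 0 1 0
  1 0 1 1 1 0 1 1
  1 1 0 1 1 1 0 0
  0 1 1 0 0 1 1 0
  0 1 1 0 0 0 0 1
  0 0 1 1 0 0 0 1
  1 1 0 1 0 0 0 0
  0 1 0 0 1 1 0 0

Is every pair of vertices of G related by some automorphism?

Vertex 1 is the only vertex of degree 6, so every automorphism fixes it; G is not vertex-transitive.

No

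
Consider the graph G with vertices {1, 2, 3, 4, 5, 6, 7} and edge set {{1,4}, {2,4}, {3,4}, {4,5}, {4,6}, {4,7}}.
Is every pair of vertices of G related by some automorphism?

No

Vertex 4 is the only vertex of degree 6, so every automorphism fixes it; G is not vertex-transitive.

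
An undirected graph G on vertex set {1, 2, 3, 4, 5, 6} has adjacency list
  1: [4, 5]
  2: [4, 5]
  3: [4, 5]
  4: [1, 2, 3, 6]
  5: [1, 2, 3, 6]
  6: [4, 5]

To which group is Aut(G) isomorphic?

The vertices split by degree into {4, 5} (degree 4) and {1, 2, 3, 6} (degree 2); every edge runs between the two parts, so G is the complete bipartite graph K_{2,4}. The parts have unequal sizes, so no automorphism swaps them; each part is permuted independently, giving S_4 × S_2 of order 4!·2! = 48.

S_4 × S_2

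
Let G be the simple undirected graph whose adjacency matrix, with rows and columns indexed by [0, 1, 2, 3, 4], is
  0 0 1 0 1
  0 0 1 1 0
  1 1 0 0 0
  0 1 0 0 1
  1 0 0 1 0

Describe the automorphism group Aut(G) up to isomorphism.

D_5

G is 2-regular and connected on 5 vertices, i.e. the cycle C_5. C_5 has 5 rotations and 5 reflections, so Aut(C_5) ≅ D_5 of order 10.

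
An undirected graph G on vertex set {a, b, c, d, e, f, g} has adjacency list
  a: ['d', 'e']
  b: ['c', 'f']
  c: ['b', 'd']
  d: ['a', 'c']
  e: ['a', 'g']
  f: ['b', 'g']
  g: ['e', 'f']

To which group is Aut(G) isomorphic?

D_7

Every vertex has degree 2 and the graph is connected, so G is the 7-cycle C_7. The automorphisms of the 7-cycle are exactly the symmetries of a regular 7-gon: the dihedral group D_7, |D_7| = 14.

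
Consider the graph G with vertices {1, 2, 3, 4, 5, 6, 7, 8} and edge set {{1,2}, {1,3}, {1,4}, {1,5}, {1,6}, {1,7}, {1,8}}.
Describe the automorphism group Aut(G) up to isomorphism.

Vertex 1 has degree 7 and every other vertex has degree 1, so G is the star K_{1,7} with centre 1. Any automorphism fixes the centre and permutes the 7 leaves freely, so Aut(G) ≅ S_7 of order 7! = 5040.

the symmetric group on 7 letters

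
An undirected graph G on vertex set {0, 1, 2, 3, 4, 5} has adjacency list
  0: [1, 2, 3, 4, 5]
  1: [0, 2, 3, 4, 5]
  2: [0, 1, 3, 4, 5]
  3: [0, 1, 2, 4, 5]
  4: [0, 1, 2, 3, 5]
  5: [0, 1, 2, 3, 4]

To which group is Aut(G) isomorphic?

S_6

All 6 vertices are pairwise adjacent: G = K_6. Any permutation of the 6 vertices preserves K_6, so Aut(K_6) = S_6 of order 6! = 720.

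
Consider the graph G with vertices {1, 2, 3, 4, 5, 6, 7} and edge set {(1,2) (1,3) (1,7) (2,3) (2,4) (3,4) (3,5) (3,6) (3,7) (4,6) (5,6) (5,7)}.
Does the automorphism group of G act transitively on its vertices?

No

Vertex 3 is the only vertex of degree 6, so every automorphism fixes it; G is not vertex-transitive.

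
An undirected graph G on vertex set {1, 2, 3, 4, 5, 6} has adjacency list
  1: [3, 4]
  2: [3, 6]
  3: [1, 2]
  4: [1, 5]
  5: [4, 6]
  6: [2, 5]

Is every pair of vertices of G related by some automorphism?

Yes

G is 2-regular and connected on 6 vertices, i.e. the cycle C_6. The automorphisms of the 6-cycle are exactly the symmetries of a regular 6-gon: the dihedral group D_6, |D_6| = 12. Under this action every vertex can be carried to every other, so G is vertex-transitive.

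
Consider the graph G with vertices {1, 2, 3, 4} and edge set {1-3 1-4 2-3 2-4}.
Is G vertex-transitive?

Yes

G is 2-regular and bipartite on 2^2 = 4 vertices with girth 4; it is the hypercube graph Q_2. Aut(Q_2) consists of the signed permutations of the 2 coordinate axes: 2! permutations times 2^2 sign flips, so |Aut| = 2^2·2! = 8. This group acts transitively on the 4 vertices.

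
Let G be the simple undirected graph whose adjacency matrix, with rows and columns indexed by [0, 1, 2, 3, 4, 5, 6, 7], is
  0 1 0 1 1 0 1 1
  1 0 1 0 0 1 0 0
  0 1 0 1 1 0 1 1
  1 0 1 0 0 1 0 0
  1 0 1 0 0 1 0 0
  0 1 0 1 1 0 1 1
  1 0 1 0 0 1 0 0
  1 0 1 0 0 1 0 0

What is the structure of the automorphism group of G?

The vertices split by degree into {0, 2, 5} (degree 5) and {1, 3, 4, 6, 7} (degree 3); every edge runs between the two parts, so G is the complete bipartite graph K_{3,5}. The parts have unequal sizes, so no automorphism swaps them; each part is permuted independently, giving S_3 × S_5 of order 3!·5! = 720.

S_3 × S_5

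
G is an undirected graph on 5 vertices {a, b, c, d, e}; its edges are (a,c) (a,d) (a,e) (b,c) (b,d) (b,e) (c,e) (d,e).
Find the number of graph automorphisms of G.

8

Vertex e is the unique vertex of degree 4; the remaining 4 vertices each have degree 3 and induce a cycle, so G is the wheel on 5 vertices with hub e. Every automorphism fixes the hub and acts on the rim 4-cycle, so Aut(G) ≅ Aut(C_4) = D_4 of order 8.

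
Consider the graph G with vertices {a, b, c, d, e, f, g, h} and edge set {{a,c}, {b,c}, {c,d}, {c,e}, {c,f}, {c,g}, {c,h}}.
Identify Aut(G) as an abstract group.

Vertex c has degree 7 and every other vertex has degree 1, so G is the star K_{1,7} with centre c. The 7 leaves are pairwise interchangeable while the centre is fixed, giving Aut(G) = S_7.

S_7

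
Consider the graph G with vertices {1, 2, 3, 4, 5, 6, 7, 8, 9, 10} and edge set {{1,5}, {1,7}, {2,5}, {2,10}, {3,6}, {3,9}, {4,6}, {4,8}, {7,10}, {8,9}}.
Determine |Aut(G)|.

200

G has two connected components, {1, 2, 5, 7, 10} and {3, 4, 6, 8, 9}; each is 2-regular, so G = C_5 ⊔ C_5. Aut of a disjoint union of two copies of C_5 is the wreath product D_5 ≀ Z_2, of order 2·10² = 200.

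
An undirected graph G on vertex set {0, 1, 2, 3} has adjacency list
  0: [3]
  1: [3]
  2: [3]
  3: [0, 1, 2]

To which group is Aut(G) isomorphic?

Vertex 3 has degree 3 and every other vertex has degree 1, so G is the star K_{1,3} with centre 3. Any automorphism fixes the centre and permutes the 3 leaves freely, so Aut(G) ≅ S_3 of order 3! = 6.

S_3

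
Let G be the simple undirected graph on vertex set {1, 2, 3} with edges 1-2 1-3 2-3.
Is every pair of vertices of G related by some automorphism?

Every vertex has degree 2, so G is the complete graph K_3. Every bijection on the vertex set is an automorphism of K_3; hence Aut(K_3) ≅ S_3, order 6. This group acts transitively on the 3 vertices.

Yes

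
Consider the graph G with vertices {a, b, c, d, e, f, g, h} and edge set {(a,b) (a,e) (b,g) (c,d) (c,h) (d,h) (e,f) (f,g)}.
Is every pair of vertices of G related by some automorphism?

No

G has two connected components, {a, b, e, f, g} and {c, d, h}; each is 2-regular, so G = C_5 ⊔ C_3. The orbit of a under Aut(G) is {a, b, e, f, g}, which does not contain c, so G is not vertex-transitive.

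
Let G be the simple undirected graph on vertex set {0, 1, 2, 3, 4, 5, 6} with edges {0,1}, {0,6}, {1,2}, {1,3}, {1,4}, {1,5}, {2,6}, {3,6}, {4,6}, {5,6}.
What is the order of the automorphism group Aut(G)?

The vertices split by degree into {1, 6} (degree 5) and {0, 2, 3, 4, 5} (degree 2); every edge runs between the two parts, so G is the complete bipartite graph K_{2,5}. The parts have unequal sizes, so no automorphism swaps them; each part is permuted independently, giving S_5 × S_2 of order 5!·2! = 240.

240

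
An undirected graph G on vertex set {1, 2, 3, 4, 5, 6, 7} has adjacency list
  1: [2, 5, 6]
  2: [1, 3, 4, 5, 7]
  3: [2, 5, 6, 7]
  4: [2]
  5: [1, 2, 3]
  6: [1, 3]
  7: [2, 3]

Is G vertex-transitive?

Vertex 2 is the only vertex of degree 5, so every automorphism fixes it; G is not vertex-transitive.

No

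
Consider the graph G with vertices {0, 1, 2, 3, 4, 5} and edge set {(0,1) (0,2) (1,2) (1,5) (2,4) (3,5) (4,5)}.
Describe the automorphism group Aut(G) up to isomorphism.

The degree sequence is [2, 3, 3, 1, 2, 3]. Checking the degree-preserving permutations of the vertex set shows that none except the identity preserves every edge, so Aut(G) is trivial.

1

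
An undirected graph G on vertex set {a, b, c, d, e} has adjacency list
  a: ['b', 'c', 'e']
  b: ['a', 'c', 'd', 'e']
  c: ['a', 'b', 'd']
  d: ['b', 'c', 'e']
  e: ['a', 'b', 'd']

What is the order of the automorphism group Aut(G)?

Vertex b is the unique vertex of degree 4; the remaining 4 vertices each have degree 3 and induce a cycle, so G is the wheel on 5 vertices with hub b. With the hub fixed, the remaining symmetry is that of the rim cycle C_4, giving the dihedral group D_4.

8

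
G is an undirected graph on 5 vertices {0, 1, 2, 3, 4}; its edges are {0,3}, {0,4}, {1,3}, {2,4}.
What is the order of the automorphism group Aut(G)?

The degree sequence is [2, 1, 1, 2, 2]; the two degree-1 vertices 1 and 2 are the ends of a path, so G = P_5. The only nontrivial automorphism of a path is the end-to-end reflection, so Aut(G) ≅ Z_2.

2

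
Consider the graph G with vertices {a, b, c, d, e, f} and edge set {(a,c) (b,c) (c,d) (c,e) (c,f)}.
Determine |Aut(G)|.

Vertex c has degree 5 and every other vertex has degree 1, so G is the star K_{1,5} with centre c. The 5 leaves are pairwise interchangeable while the centre is fixed, giving Aut(G) = S_5.

120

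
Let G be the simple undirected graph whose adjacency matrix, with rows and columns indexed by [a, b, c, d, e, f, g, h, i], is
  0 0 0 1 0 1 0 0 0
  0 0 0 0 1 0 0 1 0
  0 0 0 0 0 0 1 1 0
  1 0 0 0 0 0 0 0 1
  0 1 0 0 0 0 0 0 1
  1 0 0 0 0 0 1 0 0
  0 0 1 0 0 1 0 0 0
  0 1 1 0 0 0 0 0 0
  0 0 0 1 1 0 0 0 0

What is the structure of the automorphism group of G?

G is 2-regular and connected on 9 vertices, i.e. the cycle C_9. C_9 has 9 rotations and 9 reflections, so Aut(C_9) ≅ D_9 of order 18.

D_9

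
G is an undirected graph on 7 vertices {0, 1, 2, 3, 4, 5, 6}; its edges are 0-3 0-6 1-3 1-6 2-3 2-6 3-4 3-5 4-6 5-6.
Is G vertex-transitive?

Automorphisms preserve degree, but G has vertices of degree 2 and vertices of degree 5; no automorphism maps one to the other, so G is not vertex-transitive.

No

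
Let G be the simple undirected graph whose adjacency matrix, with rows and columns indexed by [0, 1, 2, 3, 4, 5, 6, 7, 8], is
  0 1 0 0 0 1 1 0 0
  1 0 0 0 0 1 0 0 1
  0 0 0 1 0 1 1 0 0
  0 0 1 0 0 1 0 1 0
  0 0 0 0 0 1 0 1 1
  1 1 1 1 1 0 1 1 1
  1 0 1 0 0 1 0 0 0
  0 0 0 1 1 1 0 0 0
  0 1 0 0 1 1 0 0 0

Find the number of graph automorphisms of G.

16

Vertex 5 is the unique vertex of degree 8; the remaining 8 vertices each have degree 3 and induce a cycle, so G is the wheel on 9 vertices with hub 5. Every automorphism fixes the hub and acts on the rim 8-cycle, so Aut(G) ≅ Aut(C_8) = D_8 of order 16.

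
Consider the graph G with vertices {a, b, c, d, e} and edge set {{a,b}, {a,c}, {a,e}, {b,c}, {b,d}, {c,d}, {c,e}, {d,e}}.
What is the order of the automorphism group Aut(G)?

Vertex c is the unique vertex of degree 4; the remaining 4 vertices each have degree 3 and induce a cycle, so G is the wheel on 5 vertices with hub c. Every automorphism fixes the hub and acts on the rim 4-cycle, so Aut(G) ≅ Aut(C_4) = D_4 of order 8.

8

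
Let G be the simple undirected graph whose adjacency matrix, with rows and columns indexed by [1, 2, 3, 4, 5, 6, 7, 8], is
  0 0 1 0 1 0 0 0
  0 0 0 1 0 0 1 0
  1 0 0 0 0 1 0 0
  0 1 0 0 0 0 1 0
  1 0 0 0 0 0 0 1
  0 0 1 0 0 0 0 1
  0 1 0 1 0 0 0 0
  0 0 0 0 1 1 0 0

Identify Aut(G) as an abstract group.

G has two connected components, {1, 3, 5, 6, 8} and {2, 4, 7}; each is 2-regular, so G = C_5 ⊔ C_3. The components are non-isomorphic (different sizes), so Aut(G) = Aut(C_3) × Aut(C_5) = D_3 × D_5 of order 6·10 = 60.

D_3 × D_5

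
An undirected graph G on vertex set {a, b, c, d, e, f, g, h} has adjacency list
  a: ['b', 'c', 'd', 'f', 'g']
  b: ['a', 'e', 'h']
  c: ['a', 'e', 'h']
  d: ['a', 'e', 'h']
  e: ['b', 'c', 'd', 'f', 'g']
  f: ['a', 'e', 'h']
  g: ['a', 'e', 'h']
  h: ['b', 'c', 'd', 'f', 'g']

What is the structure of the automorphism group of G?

The vertices split by degree into {a, e, h} (degree 5) and {b, c, d, f, g} (degree 3); every edge runs between the two parts, so G is the complete bipartite graph K_{3,5}. The parts have unequal sizes, so no automorphism swaps them; each part is permuted independently, giving S_5 × S_3 of order 5!·3! = 720.

S_5 × S_3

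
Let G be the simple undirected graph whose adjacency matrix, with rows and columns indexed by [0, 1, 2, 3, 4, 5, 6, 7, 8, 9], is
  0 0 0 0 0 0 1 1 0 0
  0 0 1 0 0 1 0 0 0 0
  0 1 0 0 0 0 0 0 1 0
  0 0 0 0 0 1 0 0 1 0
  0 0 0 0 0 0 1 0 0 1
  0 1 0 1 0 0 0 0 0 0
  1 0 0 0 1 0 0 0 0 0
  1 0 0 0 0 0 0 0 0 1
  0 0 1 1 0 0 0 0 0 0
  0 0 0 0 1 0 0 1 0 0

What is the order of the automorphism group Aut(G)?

G has two connected components, {1, 2, 3, 5, 8} and {0, 4, 6, 7, 9}; each is 2-regular, so G = C_5 ⊔ C_5. With two isomorphic components, Aut(G) = Aut(C_5) ≀ S_2 = (D_5 × D_5) ⋊ Z_2: permute each cycle by D_5, then optionally swap the two cycles. Order 2·(2·5)² = 200.

200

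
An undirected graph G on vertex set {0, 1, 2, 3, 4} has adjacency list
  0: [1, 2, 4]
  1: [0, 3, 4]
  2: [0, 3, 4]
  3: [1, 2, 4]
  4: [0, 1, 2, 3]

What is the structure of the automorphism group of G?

the dihedral group of order 8

Vertex 4 is the unique vertex of degree 4; the remaining 4 vertices each have degree 3 and induce a cycle, so G is the wheel on 5 vertices with hub 4. With the hub fixed, the remaining symmetry is that of the rim cycle C_4, giving the dihedral group D_4.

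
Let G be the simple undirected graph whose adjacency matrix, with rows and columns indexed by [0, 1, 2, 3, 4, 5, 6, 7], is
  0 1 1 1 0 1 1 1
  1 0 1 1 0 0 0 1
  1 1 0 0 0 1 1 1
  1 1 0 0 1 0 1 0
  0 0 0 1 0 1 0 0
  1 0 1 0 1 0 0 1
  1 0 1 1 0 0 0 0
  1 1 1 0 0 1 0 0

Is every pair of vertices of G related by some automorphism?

No

Vertex 0 is the only vertex of degree 6, so every automorphism fixes it; G is not vertex-transitive.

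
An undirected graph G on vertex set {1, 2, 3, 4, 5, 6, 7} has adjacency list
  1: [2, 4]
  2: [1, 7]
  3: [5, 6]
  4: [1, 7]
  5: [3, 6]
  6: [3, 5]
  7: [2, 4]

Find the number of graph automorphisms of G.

48

G has two connected components, {1, 2, 4, 7} and {3, 5, 6}; each is 2-regular, so G = C_4 ⊔ C_3. No automorphism exchanges components of different sizes, hence Aut(G) is the direct product D_4 × D_3, order 48.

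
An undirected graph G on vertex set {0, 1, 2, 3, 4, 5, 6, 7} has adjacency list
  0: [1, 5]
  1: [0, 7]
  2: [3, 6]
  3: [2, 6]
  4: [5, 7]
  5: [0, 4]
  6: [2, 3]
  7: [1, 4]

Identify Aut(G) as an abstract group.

G has two connected components, {0, 1, 4, 5, 7} and {2, 3, 6}; each is 2-regular, so G = C_5 ⊔ C_3. No automorphism exchanges components of different sizes, hence Aut(G) is the direct product D_5 × D_3, order 60.

D_5 × D_3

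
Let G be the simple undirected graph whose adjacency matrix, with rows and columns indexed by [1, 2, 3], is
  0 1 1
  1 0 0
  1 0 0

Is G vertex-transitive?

Vertex 1 is the only vertex of degree 2, so every automorphism fixes it; G is not vertex-transitive.

No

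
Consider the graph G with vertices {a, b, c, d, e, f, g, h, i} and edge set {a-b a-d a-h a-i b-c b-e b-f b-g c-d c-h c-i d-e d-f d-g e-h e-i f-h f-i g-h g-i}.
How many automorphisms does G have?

2880

The vertices split by degree into {b, d, h, i} (degree 5) and {a, c, e, f, g} (degree 4); every edge runs between the two parts, so G is the complete bipartite graph K_{4,5}. The parts have unequal sizes, so no automorphism swaps them; each part is permuted independently, giving S_4 × S_5 of order 4!·5! = 2880.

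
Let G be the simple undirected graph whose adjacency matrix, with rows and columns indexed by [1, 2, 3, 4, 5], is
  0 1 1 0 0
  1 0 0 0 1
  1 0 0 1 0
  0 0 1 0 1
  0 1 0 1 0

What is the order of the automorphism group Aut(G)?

G is 2-regular and connected on 5 vertices, i.e. the cycle C_5. The automorphisms of the 5-cycle are exactly the symmetries of a regular 5-gon: the dihedral group D_5, |D_5| = 10.

10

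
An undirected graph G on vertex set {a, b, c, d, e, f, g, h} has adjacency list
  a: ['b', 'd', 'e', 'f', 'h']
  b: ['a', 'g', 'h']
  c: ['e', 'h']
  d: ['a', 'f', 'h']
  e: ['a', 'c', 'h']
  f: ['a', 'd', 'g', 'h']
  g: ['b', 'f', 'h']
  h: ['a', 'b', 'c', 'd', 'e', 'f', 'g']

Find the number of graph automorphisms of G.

Degrees alone do not determine every vertex (e.g. b and d both have degree 3), but their neighbour-degree multisets differ: N(b) has degrees [3, 5, 7] while N(d) has degrees [4, 5, 7]. Repeating this refinement separates all vertices, so the only automorphism is the identity.

1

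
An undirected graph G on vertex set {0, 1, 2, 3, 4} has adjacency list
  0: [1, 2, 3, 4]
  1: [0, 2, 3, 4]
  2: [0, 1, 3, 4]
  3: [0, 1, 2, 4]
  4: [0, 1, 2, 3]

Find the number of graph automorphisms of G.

Every vertex has degree 4, so G is the complete graph K_5. Every bijection on the vertex set is an automorphism of K_5; hence Aut(K_5) ≅ S_5, order 120.

120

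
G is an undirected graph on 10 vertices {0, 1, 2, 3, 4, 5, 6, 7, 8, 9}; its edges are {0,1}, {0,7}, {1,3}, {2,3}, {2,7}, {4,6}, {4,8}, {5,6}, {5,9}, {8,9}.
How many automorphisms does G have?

G has two connected components, {0, 1, 2, 3, 7} and {4, 5, 6, 8, 9}; each is 2-regular, so G = C_5 ⊔ C_5. With two isomorphic components, Aut(G) = Aut(C_5) ≀ S_2 = (D_5 × D_5) ⋊ Z_2: permute each cycle by D_5, then optionally swap the two cycles. Order 2·(2·5)² = 200.

200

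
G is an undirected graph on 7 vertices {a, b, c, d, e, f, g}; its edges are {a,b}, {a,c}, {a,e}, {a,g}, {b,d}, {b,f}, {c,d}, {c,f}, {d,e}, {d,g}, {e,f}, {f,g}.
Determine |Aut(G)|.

144

The vertices split by degree into {a, d, f} (degree 4) and {b, c, e, g} (degree 3); every edge runs between the two parts, so G is the complete bipartite graph K_{3,4}. The parts have unequal sizes, so no automorphism swaps them; each part is permuted independently, giving S_3 × S_4 of order 3!·4! = 144.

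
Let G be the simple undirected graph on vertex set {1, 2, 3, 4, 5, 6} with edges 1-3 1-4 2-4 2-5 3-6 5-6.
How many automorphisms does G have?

12

Every vertex has degree 2 and the graph is connected, so G is the 6-cycle C_6. The automorphisms of the 6-cycle are exactly the symmetries of a regular 6-gon: the dihedral group D_6, |D_6| = 12.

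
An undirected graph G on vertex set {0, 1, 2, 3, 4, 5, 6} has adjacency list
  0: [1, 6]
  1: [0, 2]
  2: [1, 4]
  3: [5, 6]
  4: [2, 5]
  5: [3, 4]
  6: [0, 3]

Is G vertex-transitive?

Yes

G is 2-regular and connected on 7 vertices, i.e. the cycle C_7. C_7 has 7 rotations and 7 reflections, so Aut(C_7) ≅ D_7 of order 14. Under this action every vertex can be carried to every other, so G is vertex-transitive.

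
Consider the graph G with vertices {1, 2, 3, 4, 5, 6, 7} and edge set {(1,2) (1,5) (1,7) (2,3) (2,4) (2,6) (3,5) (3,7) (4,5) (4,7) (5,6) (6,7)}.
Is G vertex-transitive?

No

Automorphisms preserve degree, but G has vertices of degree 3 and vertices of degree 4; no automorphism maps one to the other, so G is not vertex-transitive.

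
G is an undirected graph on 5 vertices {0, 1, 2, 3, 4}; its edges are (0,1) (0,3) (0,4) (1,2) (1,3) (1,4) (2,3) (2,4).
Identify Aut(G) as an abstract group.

Vertex 1 is the unique vertex of degree 4; the remaining 4 vertices each have degree 3 and induce a cycle, so G is the wheel on 5 vertices with hub 1. With the hub fixed, the remaining symmetry is that of the rim cycle C_4, giving the dihedral group D_4.

the dihedral group of order 8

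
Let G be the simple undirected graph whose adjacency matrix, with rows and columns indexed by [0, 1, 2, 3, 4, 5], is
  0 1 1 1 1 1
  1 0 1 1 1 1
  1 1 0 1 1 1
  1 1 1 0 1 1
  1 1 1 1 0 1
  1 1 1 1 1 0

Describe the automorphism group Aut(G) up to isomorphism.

S_6

Every vertex has degree 5, so G is the complete graph K_6. Every bijection on the vertex set is an automorphism of K_6; hence Aut(K_6) ≅ S_6, order 720.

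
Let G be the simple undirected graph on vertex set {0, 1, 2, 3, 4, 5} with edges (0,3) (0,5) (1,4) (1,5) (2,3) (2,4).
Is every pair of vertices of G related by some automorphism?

Yes

Every vertex has degree 2 and the graph is connected, so G is the 6-cycle C_6. The automorphisms of the 6-cycle are exactly the symmetries of a regular 6-gon: the dihedral group D_6, |D_6| = 12. Under this action every vertex can be carried to every other, so G is vertex-transitive.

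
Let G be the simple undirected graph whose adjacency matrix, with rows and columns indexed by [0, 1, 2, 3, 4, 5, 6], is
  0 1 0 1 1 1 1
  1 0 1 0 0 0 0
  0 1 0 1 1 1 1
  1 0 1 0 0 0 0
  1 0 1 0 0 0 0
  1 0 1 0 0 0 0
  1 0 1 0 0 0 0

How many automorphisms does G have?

240

The vertices split by degree into {0, 2} (degree 5) and {1, 3, 4, 5, 6} (degree 2); every edge runs between the two parts, so G is the complete bipartite graph K_{2,5}. Automorphisms preserve the bipartition setwise (since the parts differ in size) and act as S_2 × S_5 within it; |Aut| = 240.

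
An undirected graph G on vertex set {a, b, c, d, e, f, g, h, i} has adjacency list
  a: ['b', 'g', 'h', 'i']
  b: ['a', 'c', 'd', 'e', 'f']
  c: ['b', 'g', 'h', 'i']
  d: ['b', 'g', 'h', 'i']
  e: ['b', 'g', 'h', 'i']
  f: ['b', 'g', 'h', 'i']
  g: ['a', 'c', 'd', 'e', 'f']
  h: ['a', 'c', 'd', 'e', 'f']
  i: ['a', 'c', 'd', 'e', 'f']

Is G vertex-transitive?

No

Automorphisms preserve degree, but G has vertices of degree 4 and vertices of degree 5; no automorphism maps one to the other, so G is not vertex-transitive.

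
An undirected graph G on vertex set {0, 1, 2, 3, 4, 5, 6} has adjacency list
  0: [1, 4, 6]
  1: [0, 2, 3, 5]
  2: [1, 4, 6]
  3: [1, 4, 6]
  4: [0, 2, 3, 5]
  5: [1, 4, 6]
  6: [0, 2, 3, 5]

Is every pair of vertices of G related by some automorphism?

No

Automorphisms preserve degree, but G has vertices of degree 3 and vertices of degree 4; no automorphism maps one to the other, so G is not vertex-transitive.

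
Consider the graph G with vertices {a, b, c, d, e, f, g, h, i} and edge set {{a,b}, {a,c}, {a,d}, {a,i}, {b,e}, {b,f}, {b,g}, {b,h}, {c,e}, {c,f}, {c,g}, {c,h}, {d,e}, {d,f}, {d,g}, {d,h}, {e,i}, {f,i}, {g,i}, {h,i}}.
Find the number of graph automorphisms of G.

The vertices split by degree into {b, c, d, i} (degree 5) and {a, e, f, g, h} (degree 4); every edge runs between the two parts, so G is the complete bipartite graph K_{4,5}. Automorphisms preserve the bipartition setwise (since the parts differ in size) and act as S_4 × S_5 within it; |Aut| = 2880.

2880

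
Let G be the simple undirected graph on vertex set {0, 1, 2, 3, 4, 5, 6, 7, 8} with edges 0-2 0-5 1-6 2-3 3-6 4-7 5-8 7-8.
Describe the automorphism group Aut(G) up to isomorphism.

The degree sequence is [2, 1, 2, 2, 1, 2, 2, 2, 2]; the two degree-1 vertices 1 and 4 are the ends of a path, so G = P_9. A path has exactly one nontrivial symmetry — reversal — giving Aut(G) of order 2.

Z_2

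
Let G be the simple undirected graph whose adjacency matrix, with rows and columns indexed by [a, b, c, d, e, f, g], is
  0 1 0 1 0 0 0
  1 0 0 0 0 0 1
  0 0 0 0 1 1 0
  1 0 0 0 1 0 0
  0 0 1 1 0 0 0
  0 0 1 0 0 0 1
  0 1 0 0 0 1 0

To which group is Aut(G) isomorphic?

D_7

Every vertex has degree 2 and the graph is connected, so G is the 7-cycle C_7. C_7 has 7 rotations and 7 reflections, so Aut(C_7) ≅ D_7 of order 14.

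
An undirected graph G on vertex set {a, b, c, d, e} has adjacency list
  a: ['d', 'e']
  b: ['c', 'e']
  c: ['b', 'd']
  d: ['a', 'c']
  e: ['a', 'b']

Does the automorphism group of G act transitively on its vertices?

Every vertex has degree 2 and the graph is connected, so G is the 5-cycle C_5. C_5 has 5 rotations and 5 reflections, so Aut(C_5) ≅ D_5 of order 10. Under this action every vertex can be carried to every other, so G is vertex-transitive.

Yes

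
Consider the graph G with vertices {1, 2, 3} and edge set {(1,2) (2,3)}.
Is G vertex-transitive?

Vertex 2 is the only vertex of degree 2, so every automorphism fixes it; G is not vertex-transitive.

No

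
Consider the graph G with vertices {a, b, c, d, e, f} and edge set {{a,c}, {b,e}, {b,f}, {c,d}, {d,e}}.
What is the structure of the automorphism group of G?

the cyclic group of order 2

The degree sequence is [1, 2, 2, 2, 2, 1]; the two degree-1 vertices a and f are the ends of a path, so G = P_6. A path has exactly one nontrivial symmetry — reversal — giving Aut(G) of order 2.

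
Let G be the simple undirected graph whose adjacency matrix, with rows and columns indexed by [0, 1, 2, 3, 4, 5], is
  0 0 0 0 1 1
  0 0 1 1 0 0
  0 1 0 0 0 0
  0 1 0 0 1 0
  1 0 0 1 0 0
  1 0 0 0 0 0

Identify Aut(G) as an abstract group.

The degree sequence is [2, 2, 1, 2, 2, 1]; the two degree-1 vertices 2 and 5 are the ends of a path, so G = P_6. A path has exactly one nontrivial symmetry — reversal — giving Aut(G) of order 2.

the cyclic group of order 2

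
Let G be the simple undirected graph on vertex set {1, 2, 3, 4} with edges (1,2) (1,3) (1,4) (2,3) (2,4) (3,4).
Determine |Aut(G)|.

All 4 vertices are pairwise adjacent: G = K_4. Any permutation of the 4 vertices preserves K_4, so Aut(K_4) = S_4 of order 4! = 24.

24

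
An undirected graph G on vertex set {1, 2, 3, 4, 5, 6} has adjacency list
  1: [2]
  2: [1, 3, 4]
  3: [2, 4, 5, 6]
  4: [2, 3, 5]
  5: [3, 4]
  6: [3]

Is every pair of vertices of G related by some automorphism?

No

Vertex 3 is the only vertex of degree 4, so every automorphism fixes it; G is not vertex-transitive.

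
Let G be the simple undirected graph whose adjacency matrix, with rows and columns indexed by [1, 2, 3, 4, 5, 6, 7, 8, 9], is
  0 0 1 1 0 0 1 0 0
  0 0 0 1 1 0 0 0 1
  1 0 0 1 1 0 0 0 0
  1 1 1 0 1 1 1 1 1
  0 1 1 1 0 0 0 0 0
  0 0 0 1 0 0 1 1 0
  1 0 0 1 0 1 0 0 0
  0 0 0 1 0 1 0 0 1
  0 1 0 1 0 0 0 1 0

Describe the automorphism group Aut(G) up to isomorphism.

Vertex 4 is the unique vertex of degree 8; the remaining 8 vertices each have degree 3 and induce a cycle, so G is the wheel on 9 vertices with hub 4. Every automorphism fixes the hub and acts on the rim 8-cycle, so Aut(G) ≅ Aut(C_8) = D_8 of order 16.

D_8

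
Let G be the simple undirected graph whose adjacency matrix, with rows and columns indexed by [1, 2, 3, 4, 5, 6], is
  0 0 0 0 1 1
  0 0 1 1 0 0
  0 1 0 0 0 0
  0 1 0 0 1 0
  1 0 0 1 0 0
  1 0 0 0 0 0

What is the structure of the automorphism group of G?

The degree sequence is [2, 2, 1, 2, 2, 1]; the two degree-1 vertices 3 and 6 are the ends of a path, so G = P_6. The only nontrivial automorphism of a path is the end-to-end reflection, so Aut(G) ≅ Z_2.

the cyclic group of order 2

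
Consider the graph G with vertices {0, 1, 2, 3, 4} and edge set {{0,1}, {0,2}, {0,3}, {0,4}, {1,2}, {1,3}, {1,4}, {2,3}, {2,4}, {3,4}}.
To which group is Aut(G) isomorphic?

S_5

All 5 vertices are pairwise adjacent: G = K_5. Any permutation of the 5 vertices preserves K_5, so Aut(K_5) = S_5 of order 5! = 120.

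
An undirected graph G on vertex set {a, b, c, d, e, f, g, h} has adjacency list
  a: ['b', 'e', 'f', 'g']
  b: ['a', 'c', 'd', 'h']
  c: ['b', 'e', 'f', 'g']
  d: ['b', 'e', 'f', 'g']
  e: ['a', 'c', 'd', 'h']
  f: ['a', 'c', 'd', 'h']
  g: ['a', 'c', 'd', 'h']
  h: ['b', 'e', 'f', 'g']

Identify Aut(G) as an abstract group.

G is 4-regular and bipartite with parts {b, e, f, g} and {a, c, d, h} (each part is independent and every cross-pair is an edge), so G = K_{4,4}. Aut(K_{4,4}) is the wreath product S_4 ≀ Z_2: permute within each part, then optionally swap the parts; |Aut| = 2·(4!)² = 1152.

S_4 ≀ Z_2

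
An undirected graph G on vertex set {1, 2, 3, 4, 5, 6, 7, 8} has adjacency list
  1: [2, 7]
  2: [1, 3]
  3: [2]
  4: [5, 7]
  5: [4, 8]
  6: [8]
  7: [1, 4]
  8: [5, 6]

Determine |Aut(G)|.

The degree sequence is [2, 2, 1, 2, 2, 1, 2, 2]; the two degree-1 vertices 3 and 6 are the ends of a path, so G = P_8. A path has exactly one nontrivial symmetry — reversal — giving Aut(G) of order 2.

2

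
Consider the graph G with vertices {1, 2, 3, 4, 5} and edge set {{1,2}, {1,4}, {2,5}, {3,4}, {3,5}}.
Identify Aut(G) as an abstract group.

D_5

Every vertex has degree 2 and the graph is connected, so G is the 5-cycle C_5. The automorphisms of the 5-cycle are exactly the symmetries of a regular 5-gon: the dihedral group D_5, |D_5| = 10.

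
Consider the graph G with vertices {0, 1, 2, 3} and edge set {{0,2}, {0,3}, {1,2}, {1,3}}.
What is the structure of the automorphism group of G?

the hyperoctahedral group B_2

G is 2-regular and bipartite on 2^2 = 4 vertices with girth 4; it is the hypercube graph Q_2. Aut(Q_2) consists of the signed permutations of the 2 coordinate axes: 2! permutations times 2^2 sign flips, so |Aut| = 2^2·2! = 8.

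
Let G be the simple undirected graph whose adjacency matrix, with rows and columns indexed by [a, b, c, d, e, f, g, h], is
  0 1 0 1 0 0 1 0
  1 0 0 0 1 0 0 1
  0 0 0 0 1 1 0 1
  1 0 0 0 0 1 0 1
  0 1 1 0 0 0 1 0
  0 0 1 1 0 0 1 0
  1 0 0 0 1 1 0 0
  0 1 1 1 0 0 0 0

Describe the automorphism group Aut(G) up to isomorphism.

G is 3-regular and bipartite on 2^3 = 8 vertices with girth 4; it is the hypercube graph Q_3. The symmetry group of the 3-cube is the hyperoctahedral group B_3 = Z_2 ≀ S_3, of order 2^3·3! = 48.

Z_2^3 ⋊ S_3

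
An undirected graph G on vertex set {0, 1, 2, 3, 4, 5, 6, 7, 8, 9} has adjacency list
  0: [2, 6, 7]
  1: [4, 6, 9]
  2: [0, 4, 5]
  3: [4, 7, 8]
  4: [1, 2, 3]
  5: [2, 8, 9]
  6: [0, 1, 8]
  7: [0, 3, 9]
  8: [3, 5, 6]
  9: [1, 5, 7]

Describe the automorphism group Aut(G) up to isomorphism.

G is 3-regular on 10 vertices with no triangles and no 4-cycles (girth 5): this is the Petersen graph. It is a classical fact that the Petersen graph has automorphism group S_5 (order 120), arising from its description as the Kneser graph K(5,2).

S_5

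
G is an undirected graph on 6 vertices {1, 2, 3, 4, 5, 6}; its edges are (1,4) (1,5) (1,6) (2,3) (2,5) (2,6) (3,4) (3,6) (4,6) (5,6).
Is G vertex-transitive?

Vertex 6 is the only vertex of degree 5, so every automorphism fixes it; G is not vertex-transitive.

No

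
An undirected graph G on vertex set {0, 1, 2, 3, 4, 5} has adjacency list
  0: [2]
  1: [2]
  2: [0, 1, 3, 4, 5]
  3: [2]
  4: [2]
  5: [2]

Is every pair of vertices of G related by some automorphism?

No

Vertex 2 is the only vertex of degree 5, so every automorphism fixes it; G is not vertex-transitive.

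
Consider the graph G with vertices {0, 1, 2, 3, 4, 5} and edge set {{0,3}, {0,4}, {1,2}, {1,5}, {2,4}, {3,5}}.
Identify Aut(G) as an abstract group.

the dihedral group of order 12

G is 2-regular and connected on 6 vertices, i.e. the cycle C_6. C_6 has 6 rotations and 6 reflections, so Aut(C_6) ≅ D_6 of order 12.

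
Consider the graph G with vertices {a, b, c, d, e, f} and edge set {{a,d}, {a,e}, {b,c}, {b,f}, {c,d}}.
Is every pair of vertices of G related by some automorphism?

No

Automorphisms preserve degree, but G has vertices of degree 1 and vertices of degree 2; no automorphism maps one to the other, so G is not vertex-transitive.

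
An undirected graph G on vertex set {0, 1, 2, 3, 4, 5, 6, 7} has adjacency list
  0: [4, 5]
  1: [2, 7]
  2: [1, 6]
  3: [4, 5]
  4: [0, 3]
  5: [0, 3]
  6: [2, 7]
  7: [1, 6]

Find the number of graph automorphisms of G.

128

G has two connected components, {1, 2, 6, 7} and {0, 3, 4, 5}; each is 2-regular, so G = C_4 ⊔ C_4. Aut of a disjoint union of two copies of C_4 is the wreath product D_4 ≀ Z_2, of order 2·8² = 128.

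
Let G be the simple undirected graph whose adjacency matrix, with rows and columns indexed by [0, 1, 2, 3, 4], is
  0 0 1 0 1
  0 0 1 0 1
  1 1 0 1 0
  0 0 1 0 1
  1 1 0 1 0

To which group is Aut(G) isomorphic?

The vertices split by degree into {2, 4} (degree 3) and {0, 1, 3} (degree 2); every edge runs between the two parts, so G is the complete bipartite graph K_{2,3}. The parts have unequal sizes, so no automorphism swaps them; each part is permuted independently, giving S_2 × S_3 of order 2!·3! = 12.

S_2 × S_3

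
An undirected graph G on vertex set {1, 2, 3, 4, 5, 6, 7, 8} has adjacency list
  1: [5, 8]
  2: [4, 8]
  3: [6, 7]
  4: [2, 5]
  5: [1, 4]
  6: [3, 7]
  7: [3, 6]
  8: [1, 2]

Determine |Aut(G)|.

60

G has two connected components, {1, 2, 4, 5, 8} and {3, 6, 7}; each is 2-regular, so G = C_5 ⊔ C_3. No automorphism exchanges components of different sizes, hence Aut(G) is the direct product D_5 × D_3, order 60.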